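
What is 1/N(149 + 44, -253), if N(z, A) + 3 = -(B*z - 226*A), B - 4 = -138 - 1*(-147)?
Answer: -1/59690 ≈ -1.6753e-5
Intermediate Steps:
B = 13 (B = 4 + (-138 - 1*(-147)) = 4 + (-138 + 147) = 4 + 9 = 13)
N(z, A) = -3 - 13*z + 226*A (N(z, A) = -3 - (13*z - 226*A) = -3 - (-226*A + 13*z) = -3 + (-13*z + 226*A) = -3 - 13*z + 226*A)
1/N(149 + 44, -253) = 1/(-3 - 13*(149 + 44) + 226*(-253)) = 1/(-3 - 13*193 - 57178) = 1/(-3 - 2509 - 57178) = 1/(-59690) = -1/59690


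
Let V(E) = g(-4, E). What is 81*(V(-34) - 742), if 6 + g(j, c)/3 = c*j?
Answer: -28512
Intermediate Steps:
g(j, c) = -18 + 3*c*j (g(j, c) = -18 + 3*(c*j) = -18 + 3*c*j)
V(E) = -18 - 12*E (V(E) = -18 + 3*E*(-4) = -18 - 12*E)
81*(V(-34) - 742) = 81*((-18 - 12*(-34)) - 742) = 81*((-18 + 408) - 742) = 81*(390 - 742) = 81*(-352) = -28512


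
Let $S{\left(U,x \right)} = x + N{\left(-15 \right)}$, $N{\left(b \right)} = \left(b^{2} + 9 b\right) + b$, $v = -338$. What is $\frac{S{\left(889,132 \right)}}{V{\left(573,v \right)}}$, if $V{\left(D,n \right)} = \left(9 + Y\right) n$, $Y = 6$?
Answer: $- \frac{69}{1690} \approx -0.040828$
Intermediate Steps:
$N{\left(b \right)} = b^{2} + 10 b$
$V{\left(D,n \right)} = 15 n$ ($V{\left(D,n \right)} = \left(9 + 6\right) n = 15 n$)
$S{\left(U,x \right)} = 75 + x$ ($S{\left(U,x \right)} = x - 15 \left(10 - 15\right) = x - -75 = x + 75 = 75 + x$)
$\frac{S{\left(889,132 \right)}}{V{\left(573,v \right)}} = \frac{75 + 132}{15 \left(-338\right)} = \frac{207}{-5070} = 207 \left(- \frac{1}{5070}\right) = - \frac{69}{1690}$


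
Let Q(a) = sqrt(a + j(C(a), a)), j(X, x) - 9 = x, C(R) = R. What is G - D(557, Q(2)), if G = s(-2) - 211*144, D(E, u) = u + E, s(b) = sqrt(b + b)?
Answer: -30941 - sqrt(13) + 2*I ≈ -30945.0 + 2.0*I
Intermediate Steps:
j(X, x) = 9 + x
Q(a) = sqrt(9 + 2*a) (Q(a) = sqrt(a + (9 + a)) = sqrt(9 + 2*a))
s(b) = sqrt(2)*sqrt(b) (s(b) = sqrt(2*b) = sqrt(2)*sqrt(b))
D(E, u) = E + u
G = -30384 + 2*I (G = sqrt(2)*sqrt(-2) - 211*144 = sqrt(2)*(I*sqrt(2)) - 30384 = 2*I - 30384 = -30384 + 2*I ≈ -30384.0 + 2.0*I)
G - D(557, Q(2)) = (-30384 + 2*I) - (557 + sqrt(9 + 2*2)) = (-30384 + 2*I) - (557 + sqrt(9 + 4)) = (-30384 + 2*I) - (557 + sqrt(13)) = (-30384 + 2*I) + (-557 - sqrt(13)) = -30941 - sqrt(13) + 2*I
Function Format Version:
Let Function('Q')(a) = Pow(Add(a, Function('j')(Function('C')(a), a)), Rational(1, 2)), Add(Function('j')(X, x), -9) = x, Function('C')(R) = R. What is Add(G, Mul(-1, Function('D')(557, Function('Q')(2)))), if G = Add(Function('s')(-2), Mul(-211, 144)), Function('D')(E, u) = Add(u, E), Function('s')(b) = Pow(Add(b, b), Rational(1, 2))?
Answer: Add(-30941, Mul(-1, Pow(13, Rational(1, 2))), Mul(2, I)) ≈ Add(-30945., Mul(2.0000, I))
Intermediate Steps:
Function('j')(X, x) = Add(9, x)
Function('Q')(a) = Pow(Add(9, Mul(2, a)), Rational(1, 2)) (Function('Q')(a) = Pow(Add(a, Add(9, a)), Rational(1, 2)) = Pow(Add(9, Mul(2, a)), Rational(1, 2)))
Function('s')(b) = Mul(Pow(2, Rational(1, 2)), Pow(b, Rational(1, 2))) (Function('s')(b) = Pow(Mul(2, b), Rational(1, 2)) = Mul(Pow(2, Rational(1, 2)), Pow(b, Rational(1, 2))))
Function('D')(E, u) = Add(E, u)
G = Add(-30384, Mul(2, I)) (G = Add(Mul(Pow(2, Rational(1, 2)), Pow(-2, Rational(1, 2))), Mul(-211, 144)) = Add(Mul(Pow(2, Rational(1, 2)), Mul(I, Pow(2, Rational(1, 2)))), -30384) = Add(Mul(2, I), -30384) = Add(-30384, Mul(2, I)) ≈ Add(-30384., Mul(2.0000, I)))
Add(G, Mul(-1, Function('D')(557, Function('Q')(2)))) = Add(Add(-30384, Mul(2, I)), Mul(-1, Add(557, Pow(Add(9, Mul(2, 2)), Rational(1, 2))))) = Add(Add(-30384, Mul(2, I)), Mul(-1, Add(557, Pow(Add(9, 4), Rational(1, 2))))) = Add(Add(-30384, Mul(2, I)), Mul(-1, Add(557, Pow(13, Rational(1, 2))))) = Add(Add(-30384, Mul(2, I)), Add(-557, Mul(-1, Pow(13, Rational(1, 2))))) = Add(-30941, Mul(-1, Pow(13, Rational(1, 2))), Mul(2, I))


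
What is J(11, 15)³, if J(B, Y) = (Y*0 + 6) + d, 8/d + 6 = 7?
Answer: 2744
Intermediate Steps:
d = 8 (d = 8/(-6 + 7) = 8/1 = 8*1 = 8)
J(B, Y) = 14 (J(B, Y) = (Y*0 + 6) + 8 = (0 + 6) + 8 = 6 + 8 = 14)
J(11, 15)³ = 14³ = 2744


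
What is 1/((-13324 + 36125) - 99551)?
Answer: -1/76750 ≈ -1.3029e-5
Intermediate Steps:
1/((-13324 + 36125) - 99551) = 1/(22801 - 99551) = 1/(-76750) = -1/76750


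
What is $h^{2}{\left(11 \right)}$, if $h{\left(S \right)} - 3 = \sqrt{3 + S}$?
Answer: $\left(3 + \sqrt{14}\right)^{2} \approx 45.45$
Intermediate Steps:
$h{\left(S \right)} = 3 + \sqrt{3 + S}$
$h^{2}{\left(11 \right)} = \left(3 + \sqrt{3 + 11}\right)^{2} = \left(3 + \sqrt{14}\right)^{2}$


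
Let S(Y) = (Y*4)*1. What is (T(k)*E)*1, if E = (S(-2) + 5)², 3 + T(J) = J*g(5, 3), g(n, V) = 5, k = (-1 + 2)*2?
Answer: 63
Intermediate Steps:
k = 2 (k = 1*2 = 2)
S(Y) = 4*Y (S(Y) = (4*Y)*1 = 4*Y)
T(J) = -3 + 5*J (T(J) = -3 + J*5 = -3 + 5*J)
E = 9 (E = (4*(-2) + 5)² = (-8 + 5)² = (-3)² = 9)
(T(k)*E)*1 = ((-3 + 5*2)*9)*1 = ((-3 + 10)*9)*1 = (7*9)*1 = 63*1 = 63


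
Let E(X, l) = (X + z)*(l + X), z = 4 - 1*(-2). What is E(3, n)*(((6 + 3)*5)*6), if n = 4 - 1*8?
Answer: -2430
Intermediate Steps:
z = 6 (z = 4 + 2 = 6)
n = -4 (n = 4 - 8 = -4)
E(X, l) = (6 + X)*(X + l) (E(X, l) = (X + 6)*(l + X) = (6 + X)*(X + l))
E(3, n)*(((6 + 3)*5)*6) = (3**2 + 6*3 + 6*(-4) + 3*(-4))*(((6 + 3)*5)*6) = (9 + 18 - 24 - 12)*((9*5)*6) = -405*6 = -9*270 = -2430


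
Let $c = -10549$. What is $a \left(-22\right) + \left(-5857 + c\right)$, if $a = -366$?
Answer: $-8354$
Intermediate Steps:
$a \left(-22\right) + \left(-5857 + c\right) = \left(-366\right) \left(-22\right) - 16406 = 8052 - 16406 = -8354$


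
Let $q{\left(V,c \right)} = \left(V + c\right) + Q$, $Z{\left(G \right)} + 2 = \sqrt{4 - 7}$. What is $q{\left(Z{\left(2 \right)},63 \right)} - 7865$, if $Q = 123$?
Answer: $-7681 + i \sqrt{3} \approx -7681.0 + 1.732 i$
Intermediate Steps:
$Z{\left(G \right)} = -2 + i \sqrt{3}$ ($Z{\left(G \right)} = -2 + \sqrt{4 - 7} = -2 + \sqrt{-3} = -2 + i \sqrt{3}$)
$q{\left(V,c \right)} = 123 + V + c$ ($q{\left(V,c \right)} = \left(V + c\right) + 123 = 123 + V + c$)
$q{\left(Z{\left(2 \right)},63 \right)} - 7865 = \left(123 - \left(2 - i \sqrt{3}\right) + 63\right) - 7865 = \left(184 + i \sqrt{3}\right) - 7865 = -7681 + i \sqrt{3}$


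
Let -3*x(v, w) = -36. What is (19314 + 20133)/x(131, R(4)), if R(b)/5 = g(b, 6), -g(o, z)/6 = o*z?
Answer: 13149/4 ≈ 3287.3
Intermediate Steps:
g(o, z) = -6*o*z
R(b) = -180*b (R(b) = 5*(-6*b*6) = 5*(-36*b) = -180*b)
x(v, w) = 12 (x(v, w) = -⅓*(-36) = 12)
(19314 + 20133)/x(131, R(4)) = (19314 + 20133)/12 = 39447*(1/12) = 13149/4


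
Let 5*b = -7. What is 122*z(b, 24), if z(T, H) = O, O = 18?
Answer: 2196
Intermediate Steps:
b = -7/5 (b = (⅕)*(-7) = -7/5 ≈ -1.4000)
z(T, H) = 18
122*z(b, 24) = 122*18 = 2196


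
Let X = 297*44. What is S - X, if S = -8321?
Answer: -21389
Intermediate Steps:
X = 13068
S - X = -8321 - 1*13068 = -8321 - 13068 = -21389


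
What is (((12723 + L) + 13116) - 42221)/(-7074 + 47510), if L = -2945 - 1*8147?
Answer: -13737/20218 ≈ -0.67944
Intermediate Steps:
L = -11092 (L = -2945 - 8147 = -11092)
(((12723 + L) + 13116) - 42221)/(-7074 + 47510) = (((12723 - 11092) + 13116) - 42221)/(-7074 + 47510) = ((1631 + 13116) - 42221)/40436 = (14747 - 42221)*(1/40436) = -27474*1/40436 = -13737/20218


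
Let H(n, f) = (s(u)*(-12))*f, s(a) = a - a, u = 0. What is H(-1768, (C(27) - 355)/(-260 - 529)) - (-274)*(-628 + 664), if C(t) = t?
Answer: 9864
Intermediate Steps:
s(a) = 0
H(n, f) = 0 (H(n, f) = (0*(-12))*f = 0*f = 0)
H(-1768, (C(27) - 355)/(-260 - 529)) - (-274)*(-628 + 664) = 0 - (-274)*(-628 + 664) = 0 - (-274)*36 = 0 - 1*(-9864) = 0 + 9864 = 9864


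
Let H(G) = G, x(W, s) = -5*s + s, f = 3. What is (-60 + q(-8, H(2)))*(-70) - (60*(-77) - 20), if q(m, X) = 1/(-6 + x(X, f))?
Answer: 79595/9 ≈ 8843.9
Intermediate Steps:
x(W, s) = -4*s
q(m, X) = -1/18 (q(m, X) = 1/(-6 - 4*3) = 1/(-6 - 12) = 1/(-18) = -1/18)
(-60 + q(-8, H(2)))*(-70) - (60*(-77) - 20) = (-60 - 1/18)*(-70) - (60*(-77) - 20) = -1081/18*(-70) - (-4620 - 20) = 37835/9 - 1*(-4640) = 37835/9 + 4640 = 79595/9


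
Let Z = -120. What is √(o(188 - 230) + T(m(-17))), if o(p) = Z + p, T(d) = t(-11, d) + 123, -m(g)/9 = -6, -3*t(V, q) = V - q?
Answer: 2*I*√39/3 ≈ 4.1633*I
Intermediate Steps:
t(V, q) = -V/3 + q/3 (t(V, q) = -(V - q)/3 = -V/3 + q/3)
m(g) = 54 (m(g) = -9*(-6) = 54)
T(d) = 380/3 + d/3 (T(d) = (-⅓*(-11) + d/3) + 123 = (11/3 + d/3) + 123 = 380/3 + d/3)
o(p) = -120 + p
√(o(188 - 230) + T(m(-17))) = √((-120 + (188 - 230)) + (380/3 + (⅓)*54)) = √((-120 - 42) + (380/3 + 18)) = √(-162 + 434/3) = √(-52/3) = 2*I*√39/3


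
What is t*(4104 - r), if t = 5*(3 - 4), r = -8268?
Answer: -61860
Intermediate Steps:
t = -5 (t = 5*(-1) = -5)
t*(4104 - r) = -5*(4104 - 1*(-8268)) = -5*(4104 + 8268) = -5*12372 = -61860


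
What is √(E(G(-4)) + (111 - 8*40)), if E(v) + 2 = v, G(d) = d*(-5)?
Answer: I*√191 ≈ 13.82*I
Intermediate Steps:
G(d) = -5*d
E(v) = -2 + v
√(E(G(-4)) + (111 - 8*40)) = √((-2 - 5*(-4)) + (111 - 8*40)) = √((-2 + 20) + (111 - 320)) = √(18 - 209) = √(-191) = I*√191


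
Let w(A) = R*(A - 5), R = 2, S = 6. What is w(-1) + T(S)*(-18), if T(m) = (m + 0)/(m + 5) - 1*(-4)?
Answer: -1032/11 ≈ -93.818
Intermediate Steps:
w(A) = -10 + 2*A (w(A) = 2*(A - 5) = 2*(-5 + A) = -10 + 2*A)
T(m) = 4 + m/(5 + m) (T(m) = m/(5 + m) + 4 = 4 + m/(5 + m))
w(-1) + T(S)*(-18) = (-10 + 2*(-1)) + (5*(4 + 6)/(5 + 6))*(-18) = (-10 - 2) + (5*10/11)*(-18) = -12 + (5*(1/11)*10)*(-18) = -12 + (50/11)*(-18) = -12 - 900/11 = -1032/11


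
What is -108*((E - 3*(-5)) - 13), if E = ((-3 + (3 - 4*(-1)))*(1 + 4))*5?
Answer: -11016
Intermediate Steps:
E = 100 (E = ((-3 + (3 + 4))*5)*5 = ((-3 + 7)*5)*5 = (4*5)*5 = 20*5 = 100)
-108*((E - 3*(-5)) - 13) = -108*((100 - 3*(-5)) - 13) = -108*((100 + 15) - 13) = -108*(115 - 13) = -108*102 = -11016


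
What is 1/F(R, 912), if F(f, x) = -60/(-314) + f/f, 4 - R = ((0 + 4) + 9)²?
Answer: 157/187 ≈ 0.83957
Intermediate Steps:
R = -165 (R = 4 - ((0 + 4) + 9)² = 4 - (4 + 9)² = 4 - 1*13² = 4 - 1*169 = 4 - 169 = -165)
F(f, x) = 187/157 (F(f, x) = -60*(-1/314) + 1 = 30/157 + 1 = 187/157)
1/F(R, 912) = 1/(187/157) = 157/187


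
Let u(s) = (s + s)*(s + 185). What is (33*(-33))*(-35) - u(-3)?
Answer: 39207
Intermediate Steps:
u(s) = 2*s*(185 + s) (u(s) = (2*s)*(185 + s) = 2*s*(185 + s))
(33*(-33))*(-35) - u(-3) = (33*(-33))*(-35) - 2*(-3)*(185 - 3) = -1089*(-35) - 2*(-3)*182 = 38115 - 1*(-1092) = 38115 + 1092 = 39207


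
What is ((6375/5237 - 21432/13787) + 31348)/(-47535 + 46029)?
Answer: -2263380218353/108736993614 ≈ -20.815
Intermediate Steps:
((6375/5237 - 21432/13787) + 31348)/(-47535 + 46029) = ((6375*(1/5237) - 21432*1/13787) + 31348)/(-1506) = ((6375/5237 - 21432/13787) + 31348)*(-1/1506) = (-24347259/72202519 + 31348)*(-1/1506) = (2263380218353/72202519)*(-1/1506) = -2263380218353/108736993614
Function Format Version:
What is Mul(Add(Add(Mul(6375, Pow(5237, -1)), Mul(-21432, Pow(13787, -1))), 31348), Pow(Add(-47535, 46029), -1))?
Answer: Rational(-2263380218353, 108736993614) ≈ -20.815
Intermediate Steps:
Mul(Add(Add(Mul(6375, Pow(5237, -1)), Mul(-21432, Pow(13787, -1))), 31348), Pow(Add(-47535, 46029), -1)) = Mul(Add(Add(Mul(6375, Rational(1, 5237)), Mul(-21432, Rational(1, 13787))), 31348), Pow(-1506, -1)) = Mul(Add(Add(Rational(6375, 5237), Rational(-21432, 13787)), 31348), Rational(-1, 1506)) = Mul(Add(Rational(-24347259, 72202519), 31348), Rational(-1, 1506)) = Mul(Rational(2263380218353, 72202519), Rational(-1, 1506)) = Rational(-2263380218353, 108736993614)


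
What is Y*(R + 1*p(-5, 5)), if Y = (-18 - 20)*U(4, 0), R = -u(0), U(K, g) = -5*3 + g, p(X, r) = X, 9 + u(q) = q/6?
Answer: 2280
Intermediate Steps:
u(q) = -9 + q/6
U(K, g) = -15 + g
R = 9 (R = -(-9 + (1/6)*0) = -(-9 + 0) = -1*(-9) = 9)
Y = 570 (Y = (-18 - 20)*(-15 + 0) = -38*(-15) = 570)
Y*(R + 1*p(-5, 5)) = 570*(9 + 1*(-5)) = 570*(9 - 5) = 570*4 = 2280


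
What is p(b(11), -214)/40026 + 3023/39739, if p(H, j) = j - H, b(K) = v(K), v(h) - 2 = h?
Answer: 15996835/227227602 ≈ 0.070400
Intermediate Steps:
v(h) = 2 + h
b(K) = 2 + K
p(b(11), -214)/40026 + 3023/39739 = (-214 - (2 + 11))/40026 + 3023/39739 = (-214 - 1*13)*(1/40026) + 3023*(1/39739) = (-214 - 13)*(1/40026) + 3023/39739 = -227*1/40026 + 3023/39739 = -227/40026 + 3023/39739 = 15996835/227227602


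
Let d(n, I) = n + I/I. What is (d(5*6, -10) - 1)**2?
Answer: 900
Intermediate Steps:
d(n, I) = 1 + n (d(n, I) = n + 1 = 1 + n)
(d(5*6, -10) - 1)**2 = ((1 + 5*6) - 1)**2 = ((1 + 30) - 1)**2 = (31 - 1)**2 = 30**2 = 900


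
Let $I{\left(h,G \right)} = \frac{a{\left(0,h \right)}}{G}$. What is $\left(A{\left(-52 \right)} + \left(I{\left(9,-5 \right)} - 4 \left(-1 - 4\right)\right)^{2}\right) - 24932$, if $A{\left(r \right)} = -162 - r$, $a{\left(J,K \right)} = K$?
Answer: $- \frac{617769}{25} \approx -24711.0$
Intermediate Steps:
$I{\left(h,G \right)} = \frac{h}{G}$
$\left(A{\left(-52 \right)} + \left(I{\left(9,-5 \right)} - 4 \left(-1 - 4\right)\right)^{2}\right) - 24932 = \left(\left(-162 - -52\right) + \left(\frac{9}{-5} - 4 \left(-1 - 4\right)\right)^{2}\right) - 24932 = \left(\left(-162 + 52\right) + \left(9 \left(- \frac{1}{5}\right) - -20\right)^{2}\right) - 24932 = \left(-110 + \left(- \frac{9}{5} + 20\right)^{2}\right) - 24932 = \left(-110 + \left(\frac{91}{5}\right)^{2}\right) - 24932 = \left(-110 + \frac{8281}{25}\right) - 24932 = \frac{5531}{25} - 24932 = - \frac{617769}{25}$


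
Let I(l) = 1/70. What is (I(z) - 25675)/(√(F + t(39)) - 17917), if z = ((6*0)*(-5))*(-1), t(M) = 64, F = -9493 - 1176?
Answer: 32201310333/22472064580 + 1797249*I*√10605/22472064580 ≈ 1.4329 + 0.0082361*I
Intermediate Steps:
F = -10669
z = 0 (z = (0*(-5))*(-1) = 0*(-1) = 0)
I(l) = 1/70
(I(z) - 25675)/(√(F + t(39)) - 17917) = (1/70 - 25675)/(√(-10669 + 64) - 17917) = -1797249/(70*(√(-10605) - 17917)) = -1797249/(70*(I*√10605 - 17917)) = -1797249/(70*(-17917 + I*√10605))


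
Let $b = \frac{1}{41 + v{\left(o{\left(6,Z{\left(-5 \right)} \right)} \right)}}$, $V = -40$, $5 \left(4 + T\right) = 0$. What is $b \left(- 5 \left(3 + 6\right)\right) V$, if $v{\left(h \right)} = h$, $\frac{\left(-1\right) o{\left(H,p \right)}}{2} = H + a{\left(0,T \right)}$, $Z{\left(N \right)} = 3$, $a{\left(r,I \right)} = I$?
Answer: $\frac{1800}{37} \approx 48.649$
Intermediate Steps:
$T = -4$ ($T = -4 + \frac{1}{5} \cdot 0 = -4 + 0 = -4$)
$o{\left(H,p \right)} = 8 - 2 H$ ($o{\left(H,p \right)} = - 2 \left(H - 4\right) = - 2 \left(-4 + H\right) = 8 - 2 H$)
$b = \frac{1}{37}$ ($b = \frac{1}{41 + \left(8 - 12\right)} = \frac{1}{41 - 4} = \frac{1}{37} \approx 0.027027$)
$b \left(- 5 \left(3 + 6\right)\right) V = \frac{\left(-5\right) \left(3 + 6\right)}{37} \left(-40\right) = \frac{\left(-5\right) 9}{37} \left(-40\right) = \frac{1}{37} \left(-45\right) \left(-40\right) = \left(- \frac{45}{37}\right) \left(-40\right) = \frac{1800}{37}$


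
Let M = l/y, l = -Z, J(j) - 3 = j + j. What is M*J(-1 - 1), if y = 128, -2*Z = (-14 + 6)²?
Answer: -¼ ≈ -0.25000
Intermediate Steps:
J(j) = 3 + 2*j (J(j) = 3 + (j + j) = 3 + 2*j)
Z = -32 (Z = -(-14 + 6)²/2 = -½*(-8)² = -½*64 = -32)
l = 32 (l = -1*(-32) = 32)
M = ¼ (M = 32/128 = 32*(1/128) = ¼ ≈ 0.25000)
M*J(-1 - 1) = (3 + 2*(-1 - 1))/4 = (3 + 2*(-2))/4 = (3 - 4)/4 = (¼)*(-1) = -¼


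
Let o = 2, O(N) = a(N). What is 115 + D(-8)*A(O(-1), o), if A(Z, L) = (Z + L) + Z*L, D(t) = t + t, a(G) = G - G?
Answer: 83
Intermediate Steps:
a(G) = 0
O(N) = 0
D(t) = 2*t
A(Z, L) = L + Z + L*Z (A(Z, L) = (L + Z) + L*Z = L + Z + L*Z)
115 + D(-8)*A(O(-1), o) = 115 + (2*(-8))*(2 + 0 + 2*0) = 115 - 16*(2 + 0 + 0) = 115 - 16*2 = 115 - 32 = 83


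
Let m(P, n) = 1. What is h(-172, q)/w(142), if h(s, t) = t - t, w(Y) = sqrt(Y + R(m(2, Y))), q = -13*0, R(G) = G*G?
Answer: 0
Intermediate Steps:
R(G) = G**2
q = 0
w(Y) = sqrt(1 + Y) (w(Y) = sqrt(Y + 1**2) = sqrt(Y + 1) = sqrt(1 + Y))
h(s, t) = 0
h(-172, q)/w(142) = 0/(sqrt(1 + 142)) = 0/(sqrt(143)) = 0*(sqrt(143)/143) = 0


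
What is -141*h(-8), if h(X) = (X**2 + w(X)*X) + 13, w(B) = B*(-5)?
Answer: 34263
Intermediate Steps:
w(B) = -5*B
h(X) = 13 - 4*X**2 (h(X) = (X**2 + (-5*X)*X) + 13 = (X**2 - 5*X**2) + 13 = -4*X**2 + 13 = 13 - 4*X**2)
-141*h(-8) = -141*(13 - 4*(-8)**2) = -141*(13 - 4*64) = -141*(13 - 256) = -141*(-243) = 34263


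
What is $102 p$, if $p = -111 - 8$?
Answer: $-12138$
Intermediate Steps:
$p = -119$
$102 p = 102 \left(-119\right) = -12138$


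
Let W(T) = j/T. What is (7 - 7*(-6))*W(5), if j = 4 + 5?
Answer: 441/5 ≈ 88.200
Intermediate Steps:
j = 9
W(T) = 9/T
(7 - 7*(-6))*W(5) = (7 - 7*(-6))*(9/5) = (7 + 42)*(9*(1/5)) = 49*(9/5) = 441/5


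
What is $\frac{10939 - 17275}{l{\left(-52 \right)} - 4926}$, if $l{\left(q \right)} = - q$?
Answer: $\frac{3168}{2437} \approx 1.3$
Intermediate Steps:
$\frac{10939 - 17275}{l{\left(-52 \right)} - 4926} = \frac{10939 - 17275}{\left(-1\right) \left(-52\right) - 4926} = - \frac{6336}{52 - 4926} = - \frac{6336}{-4874} = \left(-6336\right) \left(- \frac{1}{4874}\right) = \frac{3168}{2437}$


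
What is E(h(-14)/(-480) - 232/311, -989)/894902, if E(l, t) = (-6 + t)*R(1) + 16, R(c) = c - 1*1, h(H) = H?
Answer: 8/447451 ≈ 1.7879e-5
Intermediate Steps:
R(c) = -1 + c (R(c) = c - 1 = -1 + c)
E(l, t) = 16 (E(l, t) = (-6 + t)*(-1 + 1) + 16 = (-6 + t)*0 + 16 = 0 + 16 = 16)
E(h(-14)/(-480) - 232/311, -989)/894902 = 16/894902 = 16*(1/894902) = 8/447451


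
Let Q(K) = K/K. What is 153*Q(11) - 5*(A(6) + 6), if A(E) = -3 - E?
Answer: 168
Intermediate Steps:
Q(K) = 1
153*Q(11) - 5*(A(6) + 6) = 153*1 - 5*((-3 - 1*6) + 6) = 153 - 5*((-3 - 6) + 6) = 153 - 5*(-9 + 6) = 153 - 5*(-3) = 153 + 15 = 168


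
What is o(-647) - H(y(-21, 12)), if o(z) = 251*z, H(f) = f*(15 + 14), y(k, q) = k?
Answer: -161788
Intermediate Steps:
H(f) = 29*f (H(f) = f*29 = 29*f)
o(-647) - H(y(-21, 12)) = 251*(-647) - 29*(-21) = -162397 - 1*(-609) = -162397 + 609 = -161788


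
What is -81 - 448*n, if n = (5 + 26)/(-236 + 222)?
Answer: 911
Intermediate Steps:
n = -31/14 (n = 31/(-14) = 31*(-1/14) = -31/14 ≈ -2.2143)
-81 - 448*n = -81 - 448*(-31/14) = -81 + 992 = 911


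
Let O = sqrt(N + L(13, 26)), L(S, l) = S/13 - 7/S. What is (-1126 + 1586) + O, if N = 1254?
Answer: 460 + 6*sqrt(5889)/13 ≈ 495.42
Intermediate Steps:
L(S, l) = -7/S + S/13 (L(S, l) = S*(1/13) - 7/S = S/13 - 7/S = -7/S + S/13)
O = 6*sqrt(5889)/13 (O = sqrt(1254 + (-7/13 + (1/13)*13)) = sqrt(1254 + (-7*1/13 + 1)) = sqrt(1254 + (-7/13 + 1)) = sqrt(1254 + 6/13) = sqrt(16308/13) = 6*sqrt(5889)/13 ≈ 35.418)
(-1126 + 1586) + O = (-1126 + 1586) + 6*sqrt(5889)/13 = 460 + 6*sqrt(5889)/13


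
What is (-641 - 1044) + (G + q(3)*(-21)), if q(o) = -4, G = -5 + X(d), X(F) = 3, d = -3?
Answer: -1603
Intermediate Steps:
G = -2 (G = -5 + 3 = -2)
(-641 - 1044) + (G + q(3)*(-21)) = (-641 - 1044) + (-2 - 4*(-21)) = -1685 + (-2 + 84) = -1685 + 82 = -1603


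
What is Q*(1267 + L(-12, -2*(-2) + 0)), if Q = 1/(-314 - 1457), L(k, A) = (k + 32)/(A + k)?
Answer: -2529/3542 ≈ -0.71400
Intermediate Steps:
L(k, A) = (32 + k)/(A + k)
Q = -1/1771 (Q = 1/(-1771) = -1/1771 ≈ -0.00056465)
Q*(1267 + L(-12, -2*(-2) + 0)) = -(1267 + (32 - 12)/((-2*(-2) + 0) - 12))/1771 = -(1267 + 20/((4 + 0) - 12))/1771 = -(1267 + 20/(4 - 12))/1771 = -(1267 + 20/(-8))/1771 = -(1267 - 1/8*20)/1771 = -(1267 - 5/2)/1771 = -1/1771*2529/2 = -2529/3542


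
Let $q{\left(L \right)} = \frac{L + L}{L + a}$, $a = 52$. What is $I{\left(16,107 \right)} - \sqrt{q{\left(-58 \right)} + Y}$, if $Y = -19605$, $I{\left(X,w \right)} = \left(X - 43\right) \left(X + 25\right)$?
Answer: $-1107 - \frac{i \sqrt{176271}}{3} \approx -1107.0 - 139.95 i$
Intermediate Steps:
$q{\left(L \right)} = \frac{2 L}{52 + L}$ ($q{\left(L \right)} = \frac{L + L}{L + 52} = \frac{2 L}{52 + L}$)
$I{\left(X,w \right)} = \left(-43 + X\right) \left(25 + X\right)$
$I{\left(16,107 \right)} - \sqrt{q{\left(-58 \right)} + Y} = \left(-1075 + 16^{2} - 288\right) - \sqrt{2 \left(-58\right) \frac{1}{52 - 58} - 19605} = \left(-1075 + 256 - 288\right) - \sqrt{2 \left(-58\right) \frac{1}{-6} - 19605} = -1107 - \sqrt{2 \left(-58\right) \left(- \frac{1}{6}\right) - 19605} = -1107 - \sqrt{\frac{58}{3} - 19605} = -1107 - \sqrt{- \frac{58757}{3}} = -1107 - \frac{i \sqrt{176271}}{3}$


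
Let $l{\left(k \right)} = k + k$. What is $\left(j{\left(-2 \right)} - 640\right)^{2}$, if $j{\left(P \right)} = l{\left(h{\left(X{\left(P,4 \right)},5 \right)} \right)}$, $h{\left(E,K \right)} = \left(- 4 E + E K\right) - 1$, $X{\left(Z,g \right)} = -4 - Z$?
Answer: $417316$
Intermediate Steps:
$h{\left(E,K \right)} = -1 - 4 E + E K$
$l{\left(k \right)} = 2 k$
$j{\left(P \right)} = -10 - 2 P$ ($j{\left(P \right)} = 2 \left(-1 - 4 \left(-4 - P\right) + \left(-4 - P\right) 5\right) = 2 \left(-1 + \left(16 + 4 P\right) - \left(20 + 5 P\right)\right) = 2 \left(-5 - P\right) = -10 - 2 P$)
$\left(j{\left(-2 \right)} - 640\right)^{2} = \left(\left(-10 - -4\right) - 640\right)^{2} = \left(\left(-10 + 4\right) - 640\right)^{2} = \left(-6 - 640\right)^{2} = \left(-646\right)^{2} = 417316$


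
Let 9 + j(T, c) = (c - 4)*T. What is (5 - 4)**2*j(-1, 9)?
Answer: -14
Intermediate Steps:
j(T, c) = -9 + T*(-4 + c) (j(T, c) = -9 + (c - 4)*T = -9 + (-4 + c)*T = -9 + T*(-4 + c))
(5 - 4)**2*j(-1, 9) = (5 - 4)**2*(-9 - 4*(-1) - 1*9) = 1**2*(-9 + 4 - 9) = 1*(-14) = -14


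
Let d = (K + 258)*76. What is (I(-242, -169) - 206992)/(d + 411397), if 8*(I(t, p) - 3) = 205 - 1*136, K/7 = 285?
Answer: -1655843/4661000 ≈ -0.35525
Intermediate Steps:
K = 1995 (K = 7*285 = 1995)
I(t, p) = 93/8 (I(t, p) = 3 + (205 - 1*136)/8 = 3 + (205 - 136)/8 = 3 + (⅛)*69 = 3 + 69/8 = 93/8)
d = 171228 (d = (1995 + 258)*76 = 2253*76 = 171228)
(I(-242, -169) - 206992)/(d + 411397) = (93/8 - 206992)/(171228 + 411397) = -1655843/8/582625 = -1655843/8*1/582625 = -1655843/4661000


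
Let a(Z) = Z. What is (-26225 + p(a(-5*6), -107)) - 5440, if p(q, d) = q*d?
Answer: -28455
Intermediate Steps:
p(q, d) = d*q
(-26225 + p(a(-5*6), -107)) - 5440 = (-26225 - (-535)*6) - 5440 = (-26225 - 107*(-30)) - 5440 = (-26225 + 3210) - 5440 = -23015 - 5440 = -28455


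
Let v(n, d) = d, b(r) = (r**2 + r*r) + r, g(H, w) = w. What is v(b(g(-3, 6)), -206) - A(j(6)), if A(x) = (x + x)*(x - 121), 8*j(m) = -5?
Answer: -11457/32 ≈ -358.03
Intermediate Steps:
j(m) = -5/8 (j(m) = (1/8)*(-5) = -5/8)
b(r) = r + 2*r**2 (b(r) = (r**2 + r**2) + r = 2*r**2 + r = r + 2*r**2)
A(x) = 2*x*(-121 + x) (A(x) = (2*x)*(-121 + x) = 2*x*(-121 + x))
v(b(g(-3, 6)), -206) - A(j(6)) = -206 - 2*(-5)*(-121 - 5/8)/8 = -206 - 2*(-5)*(-973)/(8*8) = -206 - 1*4865/32 = -206 - 4865/32 = -11457/32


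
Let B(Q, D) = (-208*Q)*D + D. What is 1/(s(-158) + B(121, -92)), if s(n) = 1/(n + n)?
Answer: 316/731655023 ≈ 4.3190e-7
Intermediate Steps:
s(n) = 1/(2*n)
B(Q, D) = D - 208*D*Q (B(Q, D) = -208*D*Q + D = D - 208*D*Q)
1/(s(-158) + B(121, -92)) = 1/((½)/(-158) - 92*(1 - 208*121)) = 1/((½)*(-1/158) - 92*(1 - 25168)) = 1/(-1/316 - 92*(-25167)) = 1/(-1/316 + 2315364) = 1/(731655023/316) = 316/731655023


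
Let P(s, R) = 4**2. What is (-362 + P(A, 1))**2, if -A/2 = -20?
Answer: 119716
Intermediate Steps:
A = 40 (A = -2*(-20) = 40)
P(s, R) = 16
(-362 + P(A, 1))**2 = (-362 + 16)**2 = (-346)**2 = 119716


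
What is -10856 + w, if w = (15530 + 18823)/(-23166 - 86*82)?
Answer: -328080961/30218 ≈ -10857.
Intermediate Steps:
w = -34353/30218 (w = 34353/(-23166 - 7052) = 34353/(-30218) = 34353*(-1/30218) = -34353/30218 ≈ -1.1368)
-10856 + w = -10856 - 34353/30218 = -328080961/30218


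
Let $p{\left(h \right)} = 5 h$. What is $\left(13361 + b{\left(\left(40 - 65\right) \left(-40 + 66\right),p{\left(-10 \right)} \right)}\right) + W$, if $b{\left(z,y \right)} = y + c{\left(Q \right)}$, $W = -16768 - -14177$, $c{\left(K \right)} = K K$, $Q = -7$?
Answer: $10769$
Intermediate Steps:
$c{\left(K \right)} = K^{2}$
$W = -2591$ ($W = -16768 + 14177 = -2591$)
$b{\left(z,y \right)} = 49 + y$ ($b{\left(z,y \right)} = y + \left(-7\right)^{2} = y + 49 = 49 + y$)
$\left(13361 + b{\left(\left(40 - 65\right) \left(-40 + 66\right),p{\left(-10 \right)} \right)}\right) + W = \left(13361 + \left(49 + 5 \left(-10\right)\right)\right) - 2591 = \left(13361 + \left(49 - 50\right)\right) - 2591 = \left(13361 - 1\right) - 2591 = 13360 - 2591 = 10769$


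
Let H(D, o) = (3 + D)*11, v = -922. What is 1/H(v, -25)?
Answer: -1/10109 ≈ -9.8922e-5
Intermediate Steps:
H(D, o) = 33 + 11*D
1/H(v, -25) = 1/(33 + 11*(-922)) = 1/(33 - 10142) = 1/(-10109) = -1/10109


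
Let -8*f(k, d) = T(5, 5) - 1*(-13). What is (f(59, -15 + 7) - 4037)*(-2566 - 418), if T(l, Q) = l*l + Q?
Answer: 12062447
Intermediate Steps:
T(l, Q) = Q + l² (T(l, Q) = l² + Q = Q + l²)
f(k, d) = -43/8 (f(k, d) = -((5 + 5²) - 1*(-13))/8 = -((5 + 25) + 13)/8 = -(30 + 13)/8 = -⅛*43 = -43/8)
(f(59, -15 + 7) - 4037)*(-2566 - 418) = (-43/8 - 4037)*(-2566 - 418) = -32339/8*(-2984) = 12062447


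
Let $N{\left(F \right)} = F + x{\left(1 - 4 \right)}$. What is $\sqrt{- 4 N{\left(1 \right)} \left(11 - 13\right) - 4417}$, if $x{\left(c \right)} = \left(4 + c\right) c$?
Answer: $i \sqrt{4433} \approx 66.581 i$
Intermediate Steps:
$x{\left(c \right)} = c \left(4 + c\right)$
$N{\left(F \right)} = -3 + F$ ($N{\left(F \right)} = F + \left(1 - 4\right) \left(4 + \left(1 - 4\right)\right) = F - 3 \left(4 - 3\right) = F - 3 = -3 + F$)
$\sqrt{- 4 N{\left(1 \right)} \left(11 - 13\right) - 4417} = \sqrt{- 4 \left(-3 + 1\right) \left(11 - 13\right) - 4417} = \sqrt{\left(-4\right) \left(-2\right) \left(11 - 13\right) - 4417} = \sqrt{8 \left(11 - 13\right) - 4417} = \sqrt{8 \left(-2\right) - 4417} = \sqrt{-16 - 4417} = \sqrt{-4433} = i \sqrt{4433}$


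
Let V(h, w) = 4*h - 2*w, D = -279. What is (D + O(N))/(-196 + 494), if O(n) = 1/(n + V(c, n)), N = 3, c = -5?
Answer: -3209/3427 ≈ -0.93639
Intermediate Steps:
V(h, w) = -2*w + 4*h
O(n) = 1/(-20 - n) (O(n) = 1/(n + (-2*n + 4*(-5))) = 1/(n + (-2*n - 20)) = 1/(n + (-20 - 2*n)) = 1/(-20 - n))
(D + O(N))/(-196 + 494) = (-279 - 1/(20 + 3))/(-196 + 494) = (-279 - 1/23)/298 = (-279 - 1*1/23)*(1/298) = (-279 - 1/23)*(1/298) = -6418/23*1/298 = -3209/3427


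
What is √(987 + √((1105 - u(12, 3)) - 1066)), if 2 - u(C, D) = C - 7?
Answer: √(987 + √42) ≈ 31.520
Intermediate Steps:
u(C, D) = 9 - C (u(C, D) = 2 - (C - 7) = 2 - (-7 + C) = 2 + (7 - C) = 9 - C)
√(987 + √((1105 - u(12, 3)) - 1066)) = √(987 + √((1105 - (9 - 1*12)) - 1066)) = √(987 + √((1105 - (9 - 12)) - 1066)) = √(987 + √((1105 - 1*(-3)) - 1066)) = √(987 + √((1105 + 3) - 1066)) = √(987 + √(1108 - 1066)) = √(987 + √42)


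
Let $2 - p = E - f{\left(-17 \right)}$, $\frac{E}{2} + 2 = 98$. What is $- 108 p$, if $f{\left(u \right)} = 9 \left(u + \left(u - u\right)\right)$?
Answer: $37044$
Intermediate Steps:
$E = 192$ ($E = -4 + 2 \cdot 98 = -4 + 196 = 192$)
$f{\left(u \right)} = 9 u$ ($f{\left(u \right)} = 9 \left(u + 0\right) = 9 u$)
$p = -343$ ($p = 2 - \left(192 - 9 \left(-17\right)\right) = 2 - \left(192 - -153\right) = 2 - \left(192 + 153\right) = 2 - 345 = -343$)
$- 108 p = \left(-108\right) \left(-343\right) = 37044$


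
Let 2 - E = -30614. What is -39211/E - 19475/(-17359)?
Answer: -84417149/531463144 ≈ -0.15884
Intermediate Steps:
E = 30616 (E = 2 - 1*(-30614) = 2 + 30614 = 30616)
-39211/E - 19475/(-17359) = -39211/30616 - 19475/(-17359) = -39211*1/30616 - 19475*(-1/17359) = -39211/30616 + 19475/17359 = -84417149/531463144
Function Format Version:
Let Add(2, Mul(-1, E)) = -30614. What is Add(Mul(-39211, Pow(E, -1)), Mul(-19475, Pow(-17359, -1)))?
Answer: Rational(-84417149, 531463144) ≈ -0.15884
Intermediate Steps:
E = 30616 (E = Add(2, Mul(-1, -30614)) = Add(2, 30614) = 30616)
Add(Mul(-39211, Pow(E, -1)), Mul(-19475, Pow(-17359, -1))) = Add(Mul(-39211, Pow(30616, -1)), Mul(-19475, Pow(-17359, -1))) = Add(Mul(-39211, Rational(1, 30616)), Mul(-19475, Rational(-1, 17359))) = Add(Rational(-39211, 30616), Rational(19475, 17359)) = Rational(-84417149, 531463144)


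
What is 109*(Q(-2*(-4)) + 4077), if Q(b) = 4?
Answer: 444829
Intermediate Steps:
109*(Q(-2*(-4)) + 4077) = 109*(4 + 4077) = 109*4081 = 444829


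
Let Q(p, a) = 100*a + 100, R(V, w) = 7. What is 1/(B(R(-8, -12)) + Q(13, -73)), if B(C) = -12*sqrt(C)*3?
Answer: -50/359937 + sqrt(7)/1439748 ≈ -0.00013708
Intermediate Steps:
Q(p, a) = 100 + 100*a
B(C) = -36*sqrt(C)
1/(B(R(-8, -12)) + Q(13, -73)) = 1/(-36*sqrt(7) + (100 + 100*(-73))) = 1/(-36*sqrt(7) + (100 - 7300)) = 1/(-36*sqrt(7) - 7200) = 1/(-7200 - 36*sqrt(7))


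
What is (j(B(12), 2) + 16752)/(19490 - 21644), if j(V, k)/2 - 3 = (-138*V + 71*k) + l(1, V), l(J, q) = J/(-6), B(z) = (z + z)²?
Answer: 425803/6462 ≈ 65.893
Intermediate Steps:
B(z) = 4*z² (B(z) = (2*z)² = 4*z²)
l(J, q) = -J/6 (l(J, q) = J*(-⅙) = -J/6)
j(V, k) = 17/3 - 276*V + 142*k (j(V, k) = 6 + 2*((-138*V + 71*k) - ⅙*1) = 6 + 2*((-138*V + 71*k) - ⅙) = 6 + 2*(-⅙ - 138*V + 71*k) = 6 + (-⅓ - 276*V + 142*k) = 17/3 - 276*V + 142*k)
(j(B(12), 2) + 16752)/(19490 - 21644) = ((17/3 - 1104*12² + 142*2) + 16752)/(19490 - 21644) = ((17/3 - 1104*144 + 284) + 16752)/(-2154) = ((17/3 - 276*576 + 284) + 16752)*(-1/2154) = ((17/3 - 158976 + 284) + 16752)*(-1/2154) = (-476059/3 + 16752)*(-1/2154) = -425803/3*(-1/2154) = 425803/6462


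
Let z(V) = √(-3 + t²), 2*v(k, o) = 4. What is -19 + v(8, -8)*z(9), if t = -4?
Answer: -19 + 2*√13 ≈ -11.789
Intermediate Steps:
v(k, o) = 2 (v(k, o) = (½)*4 = 2)
z(V) = √13 (z(V) = √(-3 + (-4)²) = √(-3 + 16) = √13)
-19 + v(8, -8)*z(9) = -19 + 2*√13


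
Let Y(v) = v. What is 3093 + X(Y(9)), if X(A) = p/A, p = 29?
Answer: 27866/9 ≈ 3096.2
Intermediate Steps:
X(A) = 29/A
3093 + X(Y(9)) = 3093 + 29/9 = 27866/9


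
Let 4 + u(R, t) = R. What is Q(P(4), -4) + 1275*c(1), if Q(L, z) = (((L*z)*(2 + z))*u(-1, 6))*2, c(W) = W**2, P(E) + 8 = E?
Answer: 1595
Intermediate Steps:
P(E) = -8 + E
u(R, t) = -4 + R
Q(L, z) = -10*L*z*(2 + z) (Q(L, z) = (((L*z)*(2 + z))*(-4 - 1))*2 = ((L*z*(2 + z))*(-5))*2 = -5*L*z*(2 + z)*2 = -10*L*z*(2 + z))
Q(P(4), -4) + 1275*c(1) = -10*(-8 + 4)*(-4)*(2 - 4) + 1275*1**2 = -10*(-4)*(-4)*(-2) + 1275*1 = 320 + 1275 = 1595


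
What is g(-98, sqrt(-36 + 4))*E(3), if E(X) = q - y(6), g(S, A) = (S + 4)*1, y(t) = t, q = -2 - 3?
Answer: 1034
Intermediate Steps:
q = -5
g(S, A) = 4 + S (g(S, A) = (4 + S)*1 = 4 + S)
E(X) = -11 (E(X) = -5 - 1*6 = -5 - 6 = -11)
g(-98, sqrt(-36 + 4))*E(3) = (4 - 98)*(-11) = -94*(-11) = 1034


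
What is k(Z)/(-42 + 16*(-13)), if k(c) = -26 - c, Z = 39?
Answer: 13/50 ≈ 0.26000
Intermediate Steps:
k(Z)/(-42 + 16*(-13)) = (-26 - 1*39)/(-42 + 16*(-13)) = (-26 - 39)/(-42 - 208) = -65/(-250) = -65*(-1/250) = 13/50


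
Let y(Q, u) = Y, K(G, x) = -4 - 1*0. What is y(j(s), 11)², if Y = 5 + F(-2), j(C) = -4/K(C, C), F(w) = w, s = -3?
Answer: 9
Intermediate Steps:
K(G, x) = -4 (K(G, x) = -4 + 0 = -4)
j(C) = 1 (j(C) = -4/(-4) = -4*(-¼) = 1)
Y = 3 (Y = 5 - 2 = 3)
y(Q, u) = 3
y(j(s), 11)² = 3² = 9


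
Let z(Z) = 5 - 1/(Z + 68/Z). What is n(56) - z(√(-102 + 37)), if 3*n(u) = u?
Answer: 41/3 + I*√65/3 ≈ 13.667 + 2.6874*I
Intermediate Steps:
n(u) = u/3
n(56) - z(√(-102 + 37)) = (⅓)*56 - (340 - √(-102 + 37) + 5*(√(-102 + 37))²)/(68 + (√(-102 + 37))²) = 56/3 - (340 - √(-65) + 5*(√(-65))²)/(68 + (√(-65))²) = 56/3 - (340 - I*√65 + 5*(I*√65)²)/(68 + (I*√65)²) = 56/3 - (340 - I*√65 + 5*(-65))/(68 - 65) = 56/3 - (340 - I*√65 - 325)/3 = 56/3 - (15 - I*√65)/3 = 56/3 - (5 - I*√65/3) = 56/3 + (-5 + I*√65/3) = 41/3 + I*√65/3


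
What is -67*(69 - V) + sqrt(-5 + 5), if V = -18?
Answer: -5829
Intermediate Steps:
-67*(69 - V) + sqrt(-5 + 5) = -67*(69 - 1*(-18)) + sqrt(-5 + 5) = -67*(69 + 18) + sqrt(0) = -67*87 + 0 = -5829 + 0 = -5829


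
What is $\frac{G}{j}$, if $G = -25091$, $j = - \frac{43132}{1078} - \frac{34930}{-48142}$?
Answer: $\frac{325537383479}{509701551} \approx 638.68$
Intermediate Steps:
$j = - \frac{509701551}{12974269}$ ($j = \left(-43132\right) \frac{1}{1078} - - \frac{17465}{24071} = - \frac{21566}{539} + \frac{17465}{24071} = - \frac{509701551}{12974269} \approx -39.286$)
$\frac{G}{j} = - \frac{25091}{- \frac{509701551}{12974269}} = \left(-25091\right) \left(- \frac{12974269}{509701551}\right) = \frac{325537383479}{509701551}$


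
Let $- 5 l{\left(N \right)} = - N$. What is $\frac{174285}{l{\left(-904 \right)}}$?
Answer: $- \frac{871425}{904} \approx -963.97$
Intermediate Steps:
$l{\left(N \right)} = \frac{N}{5}$ ($l{\left(N \right)} = - \frac{\left(-1\right) N}{5} = \frac{N}{5}$)
$\frac{174285}{l{\left(-904 \right)}} = \frac{174285}{\frac{1}{5} \left(-904\right)} = \frac{174285}{- \frac{904}{5}} = 174285 \left(- \frac{5}{904}\right) = - \frac{871425}{904}$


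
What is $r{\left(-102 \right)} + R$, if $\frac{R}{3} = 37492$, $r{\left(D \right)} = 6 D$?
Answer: $111864$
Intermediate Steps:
$R = 112476$ ($R = 3 \cdot 37492 = 112476$)
$r{\left(-102 \right)} + R = 6 \left(-102\right) + 112476 = -612 + 112476 = 111864$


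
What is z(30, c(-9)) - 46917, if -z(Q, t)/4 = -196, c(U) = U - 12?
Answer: -46133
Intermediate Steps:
c(U) = -12 + U
z(Q, t) = 784 (z(Q, t) = -4*(-196) = 784)
z(30, c(-9)) - 46917 = 784 - 46917 = -46133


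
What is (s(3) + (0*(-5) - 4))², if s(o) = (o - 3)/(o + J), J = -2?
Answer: 16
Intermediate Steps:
s(o) = (-3 + o)/(-2 + o) (s(o) = (o - 3)/(o - 2) = (-3 + o)/(-2 + o))
(s(3) + (0*(-5) - 4))² = ((-3 + 3)/(-2 + 3) + (0*(-5) - 4))² = (0/1 + (0 - 4))² = (1*0 - 4)² = (0 - 4)² = (-4)² = 16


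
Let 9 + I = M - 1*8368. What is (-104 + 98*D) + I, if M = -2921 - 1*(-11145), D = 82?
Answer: 7779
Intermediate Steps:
M = 8224 (M = -2921 + 11145 = 8224)
I = -153 (I = -9 + (8224 - 1*8368) = -9 + (8224 - 8368) = -9 - 144 = -153)
(-104 + 98*D) + I = (-104 + 98*82) - 153 = (-104 + 8036) - 153 = 7932 - 153 = 7779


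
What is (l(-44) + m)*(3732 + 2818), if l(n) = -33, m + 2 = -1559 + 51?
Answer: -10106650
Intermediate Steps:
m = -1510 (m = -2 + (-1559 + 51) = -2 - 1508 = -1510)
(l(-44) + m)*(3732 + 2818) = (-33 - 1510)*(3732 + 2818) = -1543*6550 = -10106650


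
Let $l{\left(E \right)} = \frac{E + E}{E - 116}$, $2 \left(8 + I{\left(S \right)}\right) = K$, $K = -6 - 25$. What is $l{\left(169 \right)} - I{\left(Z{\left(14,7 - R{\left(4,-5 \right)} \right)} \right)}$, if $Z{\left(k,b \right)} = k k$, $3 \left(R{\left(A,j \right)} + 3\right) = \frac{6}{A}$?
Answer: $\frac{3167}{106} \approx 29.877$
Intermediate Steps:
$R{\left(A,j \right)} = -3 + \frac{2}{A}$ ($R{\left(A,j \right)} = -3 + \frac{6 \frac{1}{A}}{3} = -3 + \frac{2}{A}$)
$K = -31$ ($K = -6 - 25 = -31$)
$Z{\left(k,b \right)} = k^{2}$
$I{\left(S \right)} = - \frac{47}{2}$ ($I{\left(S \right)} = -8 + \frac{1}{2} \left(-31\right) = -8 - \frac{31}{2} = - \frac{47}{2}$)
$l{\left(E \right)} = \frac{2 E}{-116 + E}$
$l{\left(169 \right)} - I{\left(Z{\left(14,7 - R{\left(4,-5 \right)} \right)} \right)} = 2 \cdot 169 \frac{1}{-116 + 169} - - \frac{47}{2} = 2 \cdot 169 \cdot \frac{1}{53} + \frac{47}{2} = \frac{338}{53} + \frac{47}{2} = \frac{3167}{106}$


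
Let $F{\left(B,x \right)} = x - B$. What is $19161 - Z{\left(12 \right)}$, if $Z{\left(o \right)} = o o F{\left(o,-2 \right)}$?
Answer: $21177$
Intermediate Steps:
$Z{\left(o \right)} = o^{2} \left(-2 - o\right)$ ($Z{\left(o \right)} = o o \left(-2 - o\right) = o^{2} \left(-2 - o\right)$)
$19161 - Z{\left(12 \right)} = 19161 - 12^{2} \left(-2 - 12\right) = 19161 - 144 \left(-2 - 12\right) = 19161 - 144 \left(-14\right) = 19161 - -2016 = 19161 + 2016 = 21177$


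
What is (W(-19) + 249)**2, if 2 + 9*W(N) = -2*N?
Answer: 64009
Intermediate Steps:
W(N) = -2/9 - 2*N/9 (W(N) = -2/9 + (-2*N)/9 = -2/9 - 2*N/9)
(W(-19) + 249)**2 = ((-2/9 - 2/9*(-19)) + 249)**2 = ((-2/9 + 38/9) + 249)**2 = (4 + 249)**2 = 253**2 = 64009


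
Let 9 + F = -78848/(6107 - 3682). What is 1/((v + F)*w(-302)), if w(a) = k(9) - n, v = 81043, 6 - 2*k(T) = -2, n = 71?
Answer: -2425/13160716334 ≈ -1.8426e-7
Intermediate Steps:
k(T) = 4 (k(T) = 3 - ½*(-2) = 3 + 1 = 4)
w(a) = -67 (w(a) = 4 - 1*71 = 4 - 71 = -67)
F = -100673/2425 (F = -9 - 78848/(6107 - 3682) = -9 - 78848/2425 = -100673/2425 ≈ -41.515)
1/((v + F)*w(-302)) = 1/((81043 - 100673/2425)*(-67)) = -1/67/(196428602/2425) = (2425/196428602)*(-1/67) = -2425/13160716334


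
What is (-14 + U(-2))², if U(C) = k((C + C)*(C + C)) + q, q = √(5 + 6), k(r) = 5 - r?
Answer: (25 - √11)² ≈ 470.17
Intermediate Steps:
q = √11 ≈ 3.3166
U(C) = 5 + √11 - 4*C² (U(C) = (5 - (C + C)*(C + C)) + √11 = (5 - 2*C*2*C) + √11 = (5 - 4*C²) + √11 = 5 + √11 - 4*C²)
(-14 + U(-2))² = (-14 + (5 + √11 - 4*(-2)²))² = (-14 + (5 + √11 - 4*4))² = (-14 + (5 + √11 - 16))² = (-14 + (-11 + √11))² = (-25 + √11)²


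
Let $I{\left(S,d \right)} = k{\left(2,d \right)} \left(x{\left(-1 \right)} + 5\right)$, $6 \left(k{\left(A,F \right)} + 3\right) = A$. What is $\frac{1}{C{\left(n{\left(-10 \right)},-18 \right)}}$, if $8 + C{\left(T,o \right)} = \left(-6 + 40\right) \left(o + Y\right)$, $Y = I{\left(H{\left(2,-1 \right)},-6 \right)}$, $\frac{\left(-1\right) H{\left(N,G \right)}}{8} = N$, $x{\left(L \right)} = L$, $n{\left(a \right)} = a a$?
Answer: $- \frac{3}{2948} \approx -0.0010176$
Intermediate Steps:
$n{\left(a \right)} = a^{2}$
$k{\left(A,F \right)} = -3 + \frac{A}{6}$
$H{\left(N,G \right)} = - 8 N$
$I{\left(S,d \right)} = - \frac{32}{3}$ ($I{\left(S,d \right)} = \left(-3 + \frac{1}{6} \cdot 2\right) \left(-1 + 5\right) = \left(-3 + \frac{1}{3}\right) 4 = \left(- \frac{8}{3}\right) 4 = - \frac{32}{3}$)
$Y = - \frac{32}{3} \approx -10.667$
$C{\left(T,o \right)} = - \frac{1112}{3} + 34 o$ ($C{\left(T,o \right)} = -8 + \left(-6 + 40\right) \left(o - \frac{32}{3}\right) = -8 + 34 \left(- \frac{32}{3} + o\right) = -8 + \left(- \frac{1088}{3} + 34 o\right) = - \frac{1112}{3} + 34 o$)
$\frac{1}{C{\left(n{\left(-10 \right)},-18 \right)}} = \frac{1}{- \frac{1112}{3} + 34 \left(-18\right)} = \frac{1}{- \frac{1112}{3} - 612} = \frac{1}{- \frac{2948}{3}} = - \frac{3}{2948}$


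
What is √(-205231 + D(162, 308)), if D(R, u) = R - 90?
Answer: I*√205159 ≈ 452.94*I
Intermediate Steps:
D(R, u) = -90 + R
√(-205231 + D(162, 308)) = √(-205231 + (-90 + 162)) = √(-205231 + 72) = √(-205159) = I*√205159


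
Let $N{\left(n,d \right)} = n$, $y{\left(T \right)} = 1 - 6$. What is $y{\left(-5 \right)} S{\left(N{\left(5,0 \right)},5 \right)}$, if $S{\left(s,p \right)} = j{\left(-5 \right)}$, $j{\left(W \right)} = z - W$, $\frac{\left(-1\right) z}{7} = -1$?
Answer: $-60$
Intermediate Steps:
$y{\left(T \right)} = -5$ ($y{\left(T \right)} = 1 - 6 = -5$)
$z = 7$ ($z = \left(-7\right) \left(-1\right) = 7$)
$j{\left(W \right)} = 7 - W$
$S{\left(s,p \right)} = 12$ ($S{\left(s,p \right)} = 7 - -5 = 7 + 5 = 12$)
$y{\left(-5 \right)} S{\left(N{\left(5,0 \right)},5 \right)} = \left(-5\right) 12 = -60$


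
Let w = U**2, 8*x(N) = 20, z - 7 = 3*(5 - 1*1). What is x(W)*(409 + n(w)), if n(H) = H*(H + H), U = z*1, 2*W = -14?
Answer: 1305255/2 ≈ 6.5263e+5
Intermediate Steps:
W = -7 (W = (1/2)*(-14) = -7)
z = 19 (z = 7 + 3*(5 - 1*1) = 7 + 3*(5 - 1) = 7 + 3*4 = 7 + 12 = 19)
x(N) = 5/2 (x(N) = (1/8)*20 = 5/2)
U = 19 (U = 19*1 = 19)
w = 361 (w = 19**2 = 361)
n(H) = 2*H**2 (n(H) = H*(2*H) = 2*H**2)
x(W)*(409 + n(w)) = 5*(409 + 2*361**2)/2 = 5*(409 + 2*130321)/2 = 5*(409 + 260642)/2 = (5/2)*261051 = 1305255/2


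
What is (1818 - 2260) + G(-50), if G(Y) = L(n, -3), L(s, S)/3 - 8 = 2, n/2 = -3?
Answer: -412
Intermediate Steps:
n = -6 (n = 2*(-3) = -6)
L(s, S) = 30 (L(s, S) = 24 + 3*2 = 24 + 6 = 30)
G(Y) = 30
(1818 - 2260) + G(-50) = (1818 - 2260) + 30 = -442 + 30 = -412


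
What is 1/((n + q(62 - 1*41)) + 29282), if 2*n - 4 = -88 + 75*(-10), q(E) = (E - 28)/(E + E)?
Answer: 6/173189 ≈ 3.4644e-5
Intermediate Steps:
q(E) = (-28 + E)/(2*E) (q(E) = (-28 + E)/((2*E)) = (-28 + E)*(1/(2*E)) = (-28 + E)/(2*E))
n = -417 (n = 2 + (-88 + 75*(-10))/2 = 2 + (-88 - 750)/2 = 2 + (½)*(-838) = 2 - 419 = -417)
1/((n + q(62 - 1*41)) + 29282) = 1/((-417 + (-28 + (62 - 1*41))/(2*(62 - 1*41))) + 29282) = 1/((-417 + (-28 + (62 - 41))/(2*(62 - 41))) + 29282) = 1/((-417 + (½)*(-28 + 21)/21) + 29282) = 1/((-417 + (½)*(1/21)*(-7)) + 29282) = 1/((-417 - ⅙) + 29282) = 1/(-2503/6 + 29282) = 1/(173189/6) = 6/173189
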